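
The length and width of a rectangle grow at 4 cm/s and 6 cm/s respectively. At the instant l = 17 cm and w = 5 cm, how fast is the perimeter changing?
20 cm/s

P = 2(l + w)
dP/dt = 2(dl/dt + dw/dt) = 2(4 + 6) = 20 cm/s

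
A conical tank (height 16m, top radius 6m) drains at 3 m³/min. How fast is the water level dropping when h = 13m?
64/(507π) ≈ 0.04018 m/min

r/h = 6/16, so r = (3/8)h
V = (1/3)πr²h = (1/3)π((3/8)h)²h = (3/64)πh³
dV/dh = (9/64)πh²
dh/dt = (dV/dt)/(dV/dh) = -3/((9/64)π·13²) = -64/(507π) m/min
The level is dropping at 64/(507π) ≈ 0.04018 m/min.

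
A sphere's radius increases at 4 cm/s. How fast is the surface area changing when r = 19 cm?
608π cm²/s

S = 4πr²
dS/dt = dS/dr · dr/dt = 8πr · 4
At r = 19: dS/dt = 608π cm²/s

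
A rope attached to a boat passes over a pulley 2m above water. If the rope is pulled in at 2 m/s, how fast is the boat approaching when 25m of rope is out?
50√69/207 ≈ 2.006 m/s

rope² = x² + 2²
x = √(25² - 2²) = 3√69
dx/dt = (rope/x) · d(rope)/dt = (25/(3√69)) · (-2) = -50√69/207 m/s
The boat approaches at 50√69/207 ≈ 2.006 m/s.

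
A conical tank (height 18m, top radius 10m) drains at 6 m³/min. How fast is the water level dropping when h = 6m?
27/(50π) ≈ 0.1719 m/min

r/h = 10/18, so r = (5/9)h
V = (1/3)πr²h = (1/3)π((5/9)h)²h = (25/243)πh³
dV/dh = (25/81)πh²
dh/dt = (dV/dt)/(dV/dh) = -6/((25/81)π·6²) = -27/(50π) m/min
The level is dropping at 27/(50π) ≈ 0.1719 m/min.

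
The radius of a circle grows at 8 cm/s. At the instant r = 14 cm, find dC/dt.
16π cm/s

C = 2πr
dC/dt = 2π · dr/dt = 2π · 8 = 16π cm/s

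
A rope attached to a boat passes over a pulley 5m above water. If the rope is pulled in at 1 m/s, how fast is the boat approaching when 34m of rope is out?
34√1131/1131 ≈ 1.011 m/s

rope² = x² + 5²
x = √(34² - 5²) = √1131
dx/dt = (rope/x) · d(rope)/dt = (34/√1131) · (-1) = -34√1131/1131 m/s
The boat approaches at 34√1131/1131 ≈ 1.011 m/s.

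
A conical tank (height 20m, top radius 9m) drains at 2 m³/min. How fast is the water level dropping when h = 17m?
800/(23409π) ≈ 0.01088 m/min

r/h = 9/20, so r = (9/20)h
V = (1/3)πr²h = (1/3)π((9/20)h)²h = (27/400)πh³
dV/dh = (81/400)πh²
dh/dt = (dV/dt)/(dV/dh) = -2/((81/400)π·17²) = -800/(23409π) m/min
The level is dropping at 800/(23409π) ≈ 0.01088 m/min.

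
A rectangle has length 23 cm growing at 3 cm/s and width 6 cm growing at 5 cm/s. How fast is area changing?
133 cm²/s

A = lw
dA/dt = w·dl/dt + l·dw/dt = 6·3 + 23·5 = 133 cm²/s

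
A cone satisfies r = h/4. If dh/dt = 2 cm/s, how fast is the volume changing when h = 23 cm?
529π/8 cm³/s

V = (1/3)π(h/4)²h = πh³/48
dV/dt = πh²/16 · 2
At h = 23: dV/dt = 529π/8 cm³/s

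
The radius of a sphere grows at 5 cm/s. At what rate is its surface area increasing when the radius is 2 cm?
80π cm²/s

S = 4πr²
dS/dt = dS/dr · dr/dt = 8πr · 5
At r = 2: dS/dt = 80π cm²/s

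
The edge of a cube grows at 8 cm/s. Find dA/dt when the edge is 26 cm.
2496 cm²/s

A = 6s²
dA/dt = 12s · ds/dt = 12·26·8 = 2496 cm²/s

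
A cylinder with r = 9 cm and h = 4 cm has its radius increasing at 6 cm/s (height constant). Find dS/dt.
264π cm²/s

S = 2πrh + 2πr² (lateral + bases)
dS/dt = (2πh + 4πr)·dr/dt = (2π·4 + 4π·9)·6
= 264π cm²/s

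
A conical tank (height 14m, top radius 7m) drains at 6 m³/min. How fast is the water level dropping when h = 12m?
1/(6π) ≈ 0.05305 m/min

r/h = 7/14, so r = (1/2)h
V = (1/3)πr²h = (1/3)π((1/2)h)²h = (1/12)πh³
dV/dh = (1/4)πh²
dh/dt = (dV/dt)/(dV/dh) = -6/((1/4)π·12²) = -1/(6π) m/min
The level is dropping at 1/(6π) ≈ 0.05305 m/min.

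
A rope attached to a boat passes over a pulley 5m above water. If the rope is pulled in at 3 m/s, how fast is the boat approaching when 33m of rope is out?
99√266/532 ≈ 3.035 m/s

rope² = x² + 5²
x = √(33² - 5²) = 2√266
dx/dt = (rope/x) · d(rope)/dt = (33/(2√266)) · (-3) = -99√266/532 m/s
The boat approaches at 99√266/532 ≈ 3.035 m/s.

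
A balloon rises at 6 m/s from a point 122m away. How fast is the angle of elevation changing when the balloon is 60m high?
0.039602 rad/s

tan(θ) = y/122
sec²(θ) · dθ/dt = (1/122) · dy/dt
dθ/dt = cos²(θ)/122 · 6 = 122/(122² + 60²) · 6
dθ/dt = 0.039602 rad/s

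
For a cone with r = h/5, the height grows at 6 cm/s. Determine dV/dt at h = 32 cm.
6144π/25 cm³/s

V = (1/3)π(h/5)²h = πh³/75
dV/dt = πh²/25 · 6
At h = 32: dV/dt = 6144π/25 cm³/s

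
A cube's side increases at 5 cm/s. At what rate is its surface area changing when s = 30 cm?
1800 cm²/s

A = 6s²
dA/dt = 12s · ds/dt = 12·30·5 = 1800 cm²/s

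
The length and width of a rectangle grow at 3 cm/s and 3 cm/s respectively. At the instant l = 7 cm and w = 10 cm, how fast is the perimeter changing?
12 cm/s

P = 2(l + w)
dP/dt = 2(dl/dt + dw/dt) = 2(3 + 3) = 12 cm/s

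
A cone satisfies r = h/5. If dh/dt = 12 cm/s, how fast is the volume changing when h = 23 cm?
6348π/25 cm³/s

V = (1/3)π(h/5)²h = πh³/75
dV/dt = πh²/25 · 12
At h = 23: dV/dt = 6348π/25 cm³/s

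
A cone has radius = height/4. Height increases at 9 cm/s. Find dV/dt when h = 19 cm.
3249π/16 cm³/s

V = (1/3)π(h/4)²h = πh³/48
dV/dt = πh²/16 · 9
At h = 19: dV/dt = 3249π/16 cm³/s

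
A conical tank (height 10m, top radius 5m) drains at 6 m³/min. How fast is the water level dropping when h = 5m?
24/(25π) ≈ 0.3056 m/min

r/h = 5/10, so r = (1/2)h
V = (1/3)πr²h = (1/3)π((1/2)h)²h = (1/12)πh³
dV/dh = (1/4)πh²
dh/dt = (dV/dt)/(dV/dh) = -6/((1/4)π·5²) = -24/(25π) m/min
The level is dropping at 24/(25π) ≈ 0.3056 m/min.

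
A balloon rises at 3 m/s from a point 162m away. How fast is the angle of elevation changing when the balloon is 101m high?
0.013335 rad/s

tan(θ) = y/162
sec²(θ) · dθ/dt = (1/162) · dy/dt
dθ/dt = cos²(θ)/162 · 3 = 162/(162² + 101²) · 3
dθ/dt = 0.013335 rad/s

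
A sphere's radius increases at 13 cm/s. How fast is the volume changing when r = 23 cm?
27508π cm³/s

V = (4/3)πr³
dV/dt = dV/dr · dr/dt = 4πr² · 13
At r = 23: dV/dt = 27508π cm³/s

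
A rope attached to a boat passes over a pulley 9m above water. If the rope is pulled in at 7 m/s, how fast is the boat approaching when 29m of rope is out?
203√190/380 ≈ 7.364 m/s

rope² = x² + 9²
x = √(29² - 9²) = 2√190
dx/dt = (rope/x) · d(rope)/dt = (29/(2√190)) · (-7) = -203√190/380 m/s
The boat approaches at 203√190/380 ≈ 7.364 m/s.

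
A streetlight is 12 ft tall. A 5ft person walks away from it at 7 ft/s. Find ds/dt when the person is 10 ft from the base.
5 ft/s

By similar triangles: 12/(x+s) = 5/s
Solving: s = 5x/7
ds/dt = 5/7 · dx/dt = 5/7 · 7 = 5 ft/s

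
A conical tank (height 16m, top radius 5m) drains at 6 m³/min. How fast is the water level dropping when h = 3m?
512/(75π) ≈ 2.173 m/min

r/h = 5/16, so r = (5/16)h
V = (1/3)πr²h = (1/3)π((5/16)h)²h = (25/768)πh³
dV/dh = (25/256)πh²
dh/dt = (dV/dt)/(dV/dh) = -6/((25/256)π·3²) = -512/(75π) m/min
The level is dropping at 512/(75π) ≈ 2.173 m/min.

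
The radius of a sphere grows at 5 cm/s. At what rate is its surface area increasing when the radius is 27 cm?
1080π cm²/s

S = 4πr²
dS/dt = dS/dr · dr/dt = 8πr · 5
At r = 27: dS/dt = 1080π cm²/s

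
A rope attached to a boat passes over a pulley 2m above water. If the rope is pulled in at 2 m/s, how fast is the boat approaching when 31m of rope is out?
62√957/957 ≈ 2.004 m/s

rope² = x² + 2²
x = √(31² - 2²) = √957
dx/dt = (rope/x) · d(rope)/dt = (31/√957) · (-2) = -62√957/957 m/s
The boat approaches at 62√957/957 ≈ 2.004 m/s.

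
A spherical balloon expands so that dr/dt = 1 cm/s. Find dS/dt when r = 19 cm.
152π cm²/s

S = 4πr²
dS/dt = dS/dr · dr/dt = 8πr · 1
At r = 19: dS/dt = 152π cm²/s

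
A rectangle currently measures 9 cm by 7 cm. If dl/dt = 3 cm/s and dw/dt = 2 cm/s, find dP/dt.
10 cm/s

P = 2(l + w)
dP/dt = 2(dl/dt + dw/dt) = 2(3 + 2) = 10 cm/s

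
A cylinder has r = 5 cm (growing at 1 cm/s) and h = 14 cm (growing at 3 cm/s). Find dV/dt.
215π cm³/s

V = πr²h
dV/dt = 2πrh·dr/dt + πr²·dh/dt
= 2π(5)(14)(1) + π(5)²(3)
= 215π cm³/s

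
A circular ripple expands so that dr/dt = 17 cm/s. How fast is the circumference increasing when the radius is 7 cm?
34π cm/s

C = 2πr
dC/dt = 2π · dr/dt = 2π · 17 = 34π cm/s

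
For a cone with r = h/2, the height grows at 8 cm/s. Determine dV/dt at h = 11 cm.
242π cm³/s

V = (1/3)π(h/2)²h = πh³/12
dV/dt = πh²/4 · 8
At h = 11: dV/dt = 242π cm³/s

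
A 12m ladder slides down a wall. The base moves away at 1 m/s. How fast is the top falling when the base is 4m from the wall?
√2/4 ≈ 0.3536 m/s

x² + y² = 12²
2x·dx/dt + 2y·dy/dt = 0
dy/dt = -x/y · dx/dt = -4/(8√2) · 1 = -√2/4 m/s
The top is descending at √2/4 ≈ 0.3536 m/s.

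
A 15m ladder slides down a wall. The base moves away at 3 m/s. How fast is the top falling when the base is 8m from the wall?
24√161/161 ≈ 1.891 m/s

x² + y² = 15²
2x·dx/dt + 2y·dy/dt = 0
dy/dt = -x/y · dx/dt = -8/√161 · 3 = -24√161/161 m/s
The top is descending at 24√161/161 ≈ 1.891 m/s.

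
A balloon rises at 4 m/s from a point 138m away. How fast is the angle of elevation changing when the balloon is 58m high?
0.024634 rad/s

tan(θ) = y/138
sec²(θ) · dθ/dt = (1/138) · dy/dt
dθ/dt = cos²(θ)/138 · 4 = 138/(138² + 58²) · 4
dθ/dt = 0.024634 rad/s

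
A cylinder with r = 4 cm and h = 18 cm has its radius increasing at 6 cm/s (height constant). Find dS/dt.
312π cm²/s

S = 2πrh + 2πr² (lateral + bases)
dS/dt = (2πh + 4πr)·dr/dt = (2π·18 + 4π·4)·6
= 312π cm²/s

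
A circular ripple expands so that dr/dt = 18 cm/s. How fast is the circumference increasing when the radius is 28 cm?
36π cm/s

C = 2πr
dC/dt = 2π · dr/dt = 2π · 18 = 36π cm/s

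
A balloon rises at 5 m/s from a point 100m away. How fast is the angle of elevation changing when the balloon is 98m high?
0.025505 rad/s

tan(θ) = y/100
sec²(θ) · dθ/dt = (1/100) · dy/dt
dθ/dt = cos²(θ)/100 · 5 = 100/(100² + 98²) · 5
dθ/dt = 0.025505 rad/s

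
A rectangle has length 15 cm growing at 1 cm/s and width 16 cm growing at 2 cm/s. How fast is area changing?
46 cm²/s

A = lw
dA/dt = w·dl/dt + l·dw/dt = 16·1 + 15·2 = 46 cm²/s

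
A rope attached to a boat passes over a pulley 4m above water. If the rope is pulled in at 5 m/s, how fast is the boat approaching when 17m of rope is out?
85√273/273 ≈ 5.144 m/s

rope² = x² + 4²
x = √(17² - 4²) = √273
dx/dt = (rope/x) · d(rope)/dt = (17/√273) · (-5) = -85√273/273 m/s
The boat approaches at 85√273/273 ≈ 5.144 m/s.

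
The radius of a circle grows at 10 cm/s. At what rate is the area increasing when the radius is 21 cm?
420π cm²/s

A = πr²
dA/dt = 2πr · dr/dt = 2π(21)(10) = 420π cm²/s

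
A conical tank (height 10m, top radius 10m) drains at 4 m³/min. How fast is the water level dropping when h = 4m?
1/(4π) ≈ 0.07958 m/min

r/h = 10/10, so r = h
V = (1/3)πr²h = (1/3)π(h)²h = (1/3)πh³
dV/dh = πh²
dh/dt = (dV/dt)/(dV/dh) = -4/(π·4²) = -1/(4π) m/min
The level is dropping at 1/(4π) ≈ 0.07958 m/min.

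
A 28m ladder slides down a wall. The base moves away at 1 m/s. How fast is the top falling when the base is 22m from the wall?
11√3/15 ≈ 1.27 m/s

x² + y² = 28²
2x·dx/dt + 2y·dy/dt = 0
dy/dt = -x/y · dx/dt = -22/(10√3) · 1 = -11√3/15 m/s
The top is descending at 11√3/15 ≈ 1.27 m/s.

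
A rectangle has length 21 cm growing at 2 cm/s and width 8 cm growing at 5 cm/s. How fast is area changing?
121 cm²/s

A = lw
dA/dt = w·dl/dt + l·dw/dt = 8·2 + 21·5 = 121 cm²/s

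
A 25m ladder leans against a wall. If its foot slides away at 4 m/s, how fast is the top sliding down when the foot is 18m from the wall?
72√301/301 ≈ 4.15 m/s

x² + y² = 25²
2x·dx/dt + 2y·dy/dt = 0
dy/dt = -x/y · dx/dt = -18/√301 · 4 = -72√301/301 m/s
The top is descending at 72√301/301 ≈ 4.15 m/s.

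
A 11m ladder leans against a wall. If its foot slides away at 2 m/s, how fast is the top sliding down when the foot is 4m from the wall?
8√105/105 ≈ 0.7807 m/s

x² + y² = 11²
2x·dx/dt + 2y·dy/dt = 0
dy/dt = -x/y · dx/dt = -4/√105 · 2 = -8√105/105 m/s
The top is descending at 8√105/105 ≈ 0.7807 m/s.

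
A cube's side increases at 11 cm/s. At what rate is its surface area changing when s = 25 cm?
3300 cm²/s

A = 6s²
dA/dt = 12s · ds/dt = 12·25·11 = 3300 cm²/s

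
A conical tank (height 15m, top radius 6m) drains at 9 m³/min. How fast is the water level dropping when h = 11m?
225/(484π) ≈ 0.148 m/min

r/h = 6/15, so r = (2/5)h
V = (1/3)πr²h = (1/3)π((2/5)h)²h = (4/75)πh³
dV/dh = (4/25)πh²
dh/dt = (dV/dt)/(dV/dh) = -9/((4/25)π·11²) = -225/(484π) m/min
The level is dropping at 225/(484π) ≈ 0.148 m/min.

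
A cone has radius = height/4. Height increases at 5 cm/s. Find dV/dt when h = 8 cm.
20π cm³/s

V = (1/3)π(h/4)²h = πh³/48
dV/dt = πh²/16 · 5
At h = 8: dV/dt = 20π cm³/s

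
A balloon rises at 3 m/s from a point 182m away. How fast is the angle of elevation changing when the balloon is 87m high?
0.013418 rad/s

tan(θ) = y/182
sec²(θ) · dθ/dt = (1/182) · dy/dt
dθ/dt = cos²(θ)/182 · 3 = 182/(182² + 87²) · 3
dθ/dt = 0.013418 rad/s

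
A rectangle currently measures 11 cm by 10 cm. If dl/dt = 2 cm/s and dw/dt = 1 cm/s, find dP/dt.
6 cm/s

P = 2(l + w)
dP/dt = 2(dl/dt + dw/dt) = 2(2 + 1) = 6 cm/s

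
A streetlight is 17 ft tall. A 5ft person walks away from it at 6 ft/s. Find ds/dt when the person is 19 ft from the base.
5/2 ft/s

By similar triangles: 17/(x+s) = 5/s
Solving: s = 5x/12
ds/dt = 5/12 · dx/dt = 5/12 · 6 = 5/2 ft/s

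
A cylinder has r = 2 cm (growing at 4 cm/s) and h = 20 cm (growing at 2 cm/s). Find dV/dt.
328π cm³/s

V = πr²h
dV/dt = 2πrh·dr/dt + πr²·dh/dt
= 2π(2)(20)(4) + π(2)²(2)
= 328π cm³/s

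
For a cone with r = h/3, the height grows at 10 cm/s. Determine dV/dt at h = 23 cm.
5290π/9 cm³/s

V = (1/3)π(h/3)²h = πh³/27
dV/dt = πh²/9 · 10
At h = 23: dV/dt = 5290π/9 cm³/s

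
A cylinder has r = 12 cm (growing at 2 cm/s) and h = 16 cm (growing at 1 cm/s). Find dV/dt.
912π cm³/s

V = πr²h
dV/dt = 2πrh·dr/dt + πr²·dh/dt
= 2π(12)(16)(2) + π(12)²(1)
= 912π cm³/s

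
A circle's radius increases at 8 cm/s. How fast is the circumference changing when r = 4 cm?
16π cm/s

C = 2πr
dC/dt = 2π · dr/dt = 2π · 8 = 16π cm/s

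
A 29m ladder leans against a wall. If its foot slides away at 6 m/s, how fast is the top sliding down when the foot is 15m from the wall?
45√154/154 ≈ 3.626 m/s

x² + y² = 29²
2x·dx/dt + 2y·dy/dt = 0
dy/dt = -x/y · dx/dt = -15/(2√154) · 6 = -45√154/154 m/s
The top is descending at 45√154/154 ≈ 3.626 m/s.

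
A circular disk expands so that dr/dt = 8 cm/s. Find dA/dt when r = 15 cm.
240π cm²/s

A = πr²
dA/dt = 2πr · dr/dt = 2π(15)(8) = 240π cm²/s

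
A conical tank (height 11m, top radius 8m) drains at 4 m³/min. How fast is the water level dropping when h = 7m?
121/(784π) ≈ 0.04913 m/min

r/h = 8/11, so r = (8/11)h
V = (1/3)πr²h = (1/3)π((8/11)h)²h = (64/363)πh³
dV/dh = (64/121)πh²
dh/dt = (dV/dt)/(dV/dh) = -4/((64/121)π·7²) = -121/(784π) m/min
The level is dropping at 121/(784π) ≈ 0.04913 m/min.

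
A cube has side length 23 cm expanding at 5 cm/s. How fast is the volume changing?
7935 cm³/s

V = s³
dV/dt = 3s² · ds/dt = 3·23²·5 = 7935 cm³/s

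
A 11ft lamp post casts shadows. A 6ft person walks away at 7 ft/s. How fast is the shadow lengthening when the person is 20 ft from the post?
42/5 ft/s

By similar triangles: 11/(x+s) = 6/s
Solving: s = 6x/5
ds/dt = 6/5 · dx/dt = 6/5 · 7 = 42/5 ft/s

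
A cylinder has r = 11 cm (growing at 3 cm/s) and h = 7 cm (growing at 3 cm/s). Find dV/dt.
825π cm³/s

V = πr²h
dV/dt = 2πrh·dr/dt + πr²·dh/dt
= 2π(11)(7)(3) + π(11)²(3)
= 825π cm³/s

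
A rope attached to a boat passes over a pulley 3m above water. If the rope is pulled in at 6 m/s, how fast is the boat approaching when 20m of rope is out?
120√391/391 ≈ 6.069 m/s

rope² = x² + 3²
x = √(20² - 3²) = √391
dx/dt = (rope/x) · d(rope)/dt = (20/√391) · (-6) = -120√391/391 m/s
The boat approaches at 120√391/391 ≈ 6.069 m/s.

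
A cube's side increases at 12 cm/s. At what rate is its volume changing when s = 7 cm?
1764 cm³/s

V = s³
dV/dt = 3s² · ds/dt = 3·7²·12 = 1764 cm³/s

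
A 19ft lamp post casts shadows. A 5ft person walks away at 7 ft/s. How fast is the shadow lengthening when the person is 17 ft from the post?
5/2 ft/s

By similar triangles: 19/(x+s) = 5/s
Solving: s = 5x/14
ds/dt = 5/14 · dx/dt = 5/14 · 7 = 5/2 ft/s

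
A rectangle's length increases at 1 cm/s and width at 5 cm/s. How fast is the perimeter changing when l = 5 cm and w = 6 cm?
12 cm/s

P = 2(l + w)
dP/dt = 2(dl/dt + dw/dt) = 2(1 + 5) = 12 cm/s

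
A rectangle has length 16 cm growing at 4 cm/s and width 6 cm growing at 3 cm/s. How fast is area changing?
72 cm²/s

A = lw
dA/dt = w·dl/dt + l·dw/dt = 6·4 + 16·3 = 72 cm²/s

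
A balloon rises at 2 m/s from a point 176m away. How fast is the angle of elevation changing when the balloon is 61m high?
0.010145 rad/s

tan(θ) = y/176
sec²(θ) · dθ/dt = (1/176) · dy/dt
dθ/dt = cos²(θ)/176 · 2 = 176/(176² + 61²) · 2
dθ/dt = 0.010145 rad/s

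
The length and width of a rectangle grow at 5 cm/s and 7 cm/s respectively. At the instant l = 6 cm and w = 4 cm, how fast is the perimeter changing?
24 cm/s

P = 2(l + w)
dP/dt = 2(dl/dt + dw/dt) = 2(5 + 7) = 24 cm/s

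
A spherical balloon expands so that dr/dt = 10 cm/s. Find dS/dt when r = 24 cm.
1920π cm²/s

S = 4πr²
dS/dt = dS/dr · dr/dt = 8πr · 10
At r = 24: dS/dt = 1920π cm²/s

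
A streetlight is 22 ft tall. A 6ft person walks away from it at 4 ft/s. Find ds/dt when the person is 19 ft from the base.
3/2 ft/s

By similar triangles: 22/(x+s) = 6/s
Solving: s = 6x/16
ds/dt = 6/16 · dx/dt = 3/8 · 4 = 3/2 ft/s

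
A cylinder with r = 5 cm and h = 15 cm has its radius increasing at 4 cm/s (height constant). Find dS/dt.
200π cm²/s

S = 2πrh + 2πr² (lateral + bases)
dS/dt = (2πh + 4πr)·dr/dt = (2π·15 + 4π·5)·4
= 200π cm²/s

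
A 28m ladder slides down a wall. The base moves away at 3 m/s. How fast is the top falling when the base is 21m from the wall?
9√7/7 ≈ 3.402 m/s

x² + y² = 28²
2x·dx/dt + 2y·dy/dt = 0
dy/dt = -x/y · dx/dt = -21/(7√7) · 3 = -9√7/7 m/s
The top is descending at 9√7/7 ≈ 3.402 m/s.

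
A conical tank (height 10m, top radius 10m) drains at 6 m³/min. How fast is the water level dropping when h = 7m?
6/(49π) ≈ 0.03898 m/min

r/h = 10/10, so r = h
V = (1/3)πr²h = (1/3)π(h)²h = (1/3)πh³
dV/dh = πh²
dh/dt = (dV/dt)/(dV/dh) = -6/(π·7²) = -6/(49π) m/min
The level is dropping at 6/(49π) ≈ 0.03898 m/min.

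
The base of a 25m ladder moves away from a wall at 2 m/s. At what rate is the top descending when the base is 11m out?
11√14/42 ≈ 0.98 m/s

x² + y² = 25²
2x·dx/dt + 2y·dy/dt = 0
dy/dt = -x/y · dx/dt = -11/(6√14) · 2 = -11√14/42 m/s
The top is descending at 11√14/42 ≈ 0.98 m/s.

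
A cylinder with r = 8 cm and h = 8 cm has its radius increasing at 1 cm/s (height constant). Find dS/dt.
48π cm²/s

S = 2πrh + 2πr² (lateral + bases)
dS/dt = (2πh + 4πr)·dr/dt = (2π·8 + 4π·8)·1
= 48π cm²/s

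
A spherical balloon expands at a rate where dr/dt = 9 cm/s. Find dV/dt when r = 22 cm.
17424π cm³/s

V = (4/3)πr³
dV/dt = dV/dr · dr/dt = 4πr² · 9
At r = 22: dV/dt = 17424π cm³/s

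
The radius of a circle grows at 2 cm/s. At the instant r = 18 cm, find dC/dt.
4π cm/s

C = 2πr
dC/dt = 2π · dr/dt = 2π · 2 = 4π cm/s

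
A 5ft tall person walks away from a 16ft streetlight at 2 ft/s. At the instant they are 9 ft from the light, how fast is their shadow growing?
10/11 ft/s

By similar triangles: 16/(x+s) = 5/s
Solving: s = 5x/11
ds/dt = 5/11 · dx/dt = 5/11 · 2 = 10/11 ft/s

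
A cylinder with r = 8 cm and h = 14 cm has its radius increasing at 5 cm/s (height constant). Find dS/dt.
300π cm²/s

S = 2πrh + 2πr² (lateral + bases)
dS/dt = (2πh + 4πr)·dr/dt = (2π·14 + 4π·8)·5
= 300π cm²/s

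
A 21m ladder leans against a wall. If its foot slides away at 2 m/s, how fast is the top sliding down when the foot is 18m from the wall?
12√13/13 ≈ 3.328 m/s

x² + y² = 21²
2x·dx/dt + 2y·dy/dt = 0
dy/dt = -x/y · dx/dt = -18/(3√13) · 2 = -12√13/13 m/s
The top is descending at 12√13/13 ≈ 3.328 m/s.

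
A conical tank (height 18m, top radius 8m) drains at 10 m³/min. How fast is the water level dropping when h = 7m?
405/(392π) ≈ 0.3289 m/min

r/h = 8/18, so r = (4/9)h
V = (1/3)πr²h = (1/3)π((4/9)h)²h = (16/243)πh³
dV/dh = (16/81)πh²
dh/dt = (dV/dt)/(dV/dh) = -10/((16/81)π·7²) = -405/(392π) m/min
The level is dropping at 405/(392π) ≈ 0.3289 m/min.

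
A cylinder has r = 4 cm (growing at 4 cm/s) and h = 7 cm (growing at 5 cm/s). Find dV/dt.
304π cm³/s

V = πr²h
dV/dt = 2πrh·dr/dt + πr²·dh/dt
= 2π(4)(7)(4) + π(4)²(5)
= 304π cm³/s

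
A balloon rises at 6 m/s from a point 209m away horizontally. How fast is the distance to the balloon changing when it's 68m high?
408√48305/48305 ≈ 1.856 m/s

z² = 209² + y²
z = √(209² + 68²) = √48305
dz/dt = y/z · dy/dt = 68/√48305 · 6 = 408√48305/48305 ≈ 1.856 m/s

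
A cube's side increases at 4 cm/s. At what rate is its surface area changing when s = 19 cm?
912 cm²/s

A = 6s²
dA/dt = 12s · ds/dt = 12·19·4 = 912 cm²/s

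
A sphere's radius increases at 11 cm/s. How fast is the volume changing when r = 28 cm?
34496π cm³/s

V = (4/3)πr³
dV/dt = dV/dr · dr/dt = 4πr² · 11
At r = 28: dV/dt = 34496π cm³/s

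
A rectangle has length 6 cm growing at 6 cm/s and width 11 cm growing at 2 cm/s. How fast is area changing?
78 cm²/s

A = lw
dA/dt = w·dl/dt + l·dw/dt = 11·6 + 6·2 = 78 cm²/s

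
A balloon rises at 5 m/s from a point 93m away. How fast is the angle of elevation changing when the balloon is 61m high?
0.037591 rad/s

tan(θ) = y/93
sec²(θ) · dθ/dt = (1/93) · dy/dt
dθ/dt = cos²(θ)/93 · 5 = 93/(93² + 61²) · 5
dθ/dt = 0.037591 rad/s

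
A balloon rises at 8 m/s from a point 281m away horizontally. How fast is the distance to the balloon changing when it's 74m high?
592√84437/84437 ≈ 2.037 m/s

z² = 281² + y²
z = √(281² + 74²) = √84437
dz/dt = y/z · dy/dt = 74/√84437 · 8 = 592√84437/84437 ≈ 2.037 m/s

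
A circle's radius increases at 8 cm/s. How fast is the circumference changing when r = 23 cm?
16π cm/s

C = 2πr
dC/dt = 2π · dr/dt = 2π · 8 = 16π cm/s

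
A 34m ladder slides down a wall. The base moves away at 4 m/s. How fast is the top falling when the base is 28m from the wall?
56√93/93 ≈ 5.807 m/s

x² + y² = 34²
2x·dx/dt + 2y·dy/dt = 0
dy/dt = -x/y · dx/dt = -28/(2√93) · 4 = -56√93/93 m/s
The top is descending at 56√93/93 ≈ 5.807 m/s.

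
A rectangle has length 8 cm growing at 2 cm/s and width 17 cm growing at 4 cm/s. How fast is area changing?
66 cm²/s

A = lw
dA/dt = w·dl/dt + l·dw/dt = 17·2 + 8·4 = 66 cm²/s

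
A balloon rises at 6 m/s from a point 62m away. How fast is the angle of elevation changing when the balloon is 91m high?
0.03068 rad/s

tan(θ) = y/62
sec²(θ) · dθ/dt = (1/62) · dy/dt
dθ/dt = cos²(θ)/62 · 6 = 62/(62² + 91²) · 6
dθ/dt = 0.03068 rad/s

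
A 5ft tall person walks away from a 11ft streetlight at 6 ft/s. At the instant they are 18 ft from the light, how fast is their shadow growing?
5 ft/s

By similar triangles: 11/(x+s) = 5/s
Solving: s = 5x/6
ds/dt = 5/6 · dx/dt = 5/6 · 6 = 5 ft/s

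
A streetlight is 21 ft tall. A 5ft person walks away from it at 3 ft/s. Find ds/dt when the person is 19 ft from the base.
15/16 ft/s

By similar triangles: 21/(x+s) = 5/s
Solving: s = 5x/16
ds/dt = 5/16 · dx/dt = 5/16 · 3 = 15/16 ft/s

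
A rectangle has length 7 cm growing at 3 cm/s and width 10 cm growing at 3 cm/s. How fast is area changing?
51 cm²/s

A = lw
dA/dt = w·dl/dt + l·dw/dt = 10·3 + 7·3 = 51 cm²/s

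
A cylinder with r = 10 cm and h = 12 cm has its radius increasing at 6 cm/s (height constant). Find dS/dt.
384π cm²/s

S = 2πrh + 2πr² (lateral + bases)
dS/dt = (2πh + 4πr)·dr/dt = (2π·12 + 4π·10)·6
= 384π cm²/s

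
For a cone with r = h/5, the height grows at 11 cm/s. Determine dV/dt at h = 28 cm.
8624π/25 cm³/s

V = (1/3)π(h/5)²h = πh³/75
dV/dt = πh²/25 · 11
At h = 28: dV/dt = 8624π/25 cm³/s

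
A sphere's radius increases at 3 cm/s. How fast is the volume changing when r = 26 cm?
8112π cm³/s

V = (4/3)πr³
dV/dt = dV/dr · dr/dt = 4πr² · 3
At r = 26: dV/dt = 8112π cm³/s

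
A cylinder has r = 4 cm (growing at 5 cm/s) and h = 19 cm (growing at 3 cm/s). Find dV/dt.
808π cm³/s

V = πr²h
dV/dt = 2πrh·dr/dt + πr²·dh/dt
= 2π(4)(19)(5) + π(4)²(3)
= 808π cm³/s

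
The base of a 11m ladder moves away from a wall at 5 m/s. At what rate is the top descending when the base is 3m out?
15√7/28 ≈ 1.417 m/s

x² + y² = 11²
2x·dx/dt + 2y·dy/dt = 0
dy/dt = -x/y · dx/dt = -3/(4√7) · 5 = -15√7/28 m/s
The top is descending at 15√7/28 ≈ 1.417 m/s.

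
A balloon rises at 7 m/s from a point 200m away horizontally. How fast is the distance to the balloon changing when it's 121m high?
847√54641/54641 ≈ 3.623 m/s

z² = 200² + y²
z = √(200² + 121²) = √54641
dz/dt = y/z · dy/dt = 121/√54641 · 7 = 847√54641/54641 ≈ 3.623 m/s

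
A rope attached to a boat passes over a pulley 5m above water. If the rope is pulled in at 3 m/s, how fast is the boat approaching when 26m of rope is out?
26√651/217 ≈ 3.057 m/s

rope² = x² + 5²
x = √(26² - 5²) = √651
dx/dt = (rope/x) · d(rope)/dt = (26/√651) · (-3) = -26√651/217 m/s
The boat approaches at 26√651/217 ≈ 3.057 m/s.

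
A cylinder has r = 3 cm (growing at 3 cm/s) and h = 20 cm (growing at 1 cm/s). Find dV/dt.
369π cm³/s

V = πr²h
dV/dt = 2πrh·dr/dt + πr²·dh/dt
= 2π(3)(20)(3) + π(3)²(1)
= 369π cm³/s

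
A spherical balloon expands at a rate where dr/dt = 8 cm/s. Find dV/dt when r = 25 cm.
20000π cm³/s

V = (4/3)πr³
dV/dt = dV/dr · dr/dt = 4πr² · 8
At r = 25: dV/dt = 20000π cm³/s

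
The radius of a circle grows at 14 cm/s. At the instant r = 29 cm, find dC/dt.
28π cm/s

C = 2πr
dC/dt = 2π · dr/dt = 2π · 14 = 28π cm/s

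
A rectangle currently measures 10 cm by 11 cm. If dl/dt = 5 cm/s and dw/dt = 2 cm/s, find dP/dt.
14 cm/s

P = 2(l + w)
dP/dt = 2(dl/dt + dw/dt) = 2(5 + 2) = 14 cm/s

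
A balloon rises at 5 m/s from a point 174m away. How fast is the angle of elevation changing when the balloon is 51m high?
0.026462 rad/s

tan(θ) = y/174
sec²(θ) · dθ/dt = (1/174) · dy/dt
dθ/dt = cos²(θ)/174 · 5 = 174/(174² + 51²) · 5
dθ/dt = 0.026462 rad/s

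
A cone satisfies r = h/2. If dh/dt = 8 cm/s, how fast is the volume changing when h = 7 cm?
98π cm³/s

V = (1/3)π(h/2)²h = πh³/12
dV/dt = πh²/4 · 8
At h = 7: dV/dt = 98π cm³/s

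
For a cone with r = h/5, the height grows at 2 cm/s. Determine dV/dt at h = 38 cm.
2888π/25 cm³/s

V = (1/3)π(h/5)²h = πh³/75
dV/dt = πh²/25 · 2
At h = 38: dV/dt = 2888π/25 cm³/s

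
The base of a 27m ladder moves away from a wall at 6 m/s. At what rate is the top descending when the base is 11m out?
33√38/76 ≈ 2.677 m/s

x² + y² = 27²
2x·dx/dt + 2y·dy/dt = 0
dy/dt = -x/y · dx/dt = -11/(4√38) · 6 = -33√38/76 m/s
The top is descending at 33√38/76 ≈ 2.677 m/s.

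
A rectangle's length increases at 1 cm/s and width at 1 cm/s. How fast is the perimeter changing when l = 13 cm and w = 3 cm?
4 cm/s

P = 2(l + w)
dP/dt = 2(dl/dt + dw/dt) = 2(1 + 1) = 4 cm/s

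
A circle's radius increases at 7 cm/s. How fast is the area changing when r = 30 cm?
420π cm²/s

A = πr²
dA/dt = 2πr · dr/dt = 2π(30)(7) = 420π cm²/s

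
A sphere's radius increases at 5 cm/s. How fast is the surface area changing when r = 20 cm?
800π cm²/s

S = 4πr²
dS/dt = dS/dr · dr/dt = 8πr · 5
At r = 20: dS/dt = 800π cm²/s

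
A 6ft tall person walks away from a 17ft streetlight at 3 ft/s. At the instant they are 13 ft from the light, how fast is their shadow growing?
18/11 ft/s

By similar triangles: 17/(x+s) = 6/s
Solving: s = 6x/11
ds/dt = 6/11 · dx/dt = 6/11 · 3 = 18/11 ft/s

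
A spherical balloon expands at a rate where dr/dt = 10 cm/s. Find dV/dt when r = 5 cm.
1000π cm³/s

V = (4/3)πr³
dV/dt = dV/dr · dr/dt = 4πr² · 10
At r = 5: dV/dt = 1000π cm³/s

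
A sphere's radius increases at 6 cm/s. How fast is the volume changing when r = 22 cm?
11616π cm³/s

V = (4/3)πr³
dV/dt = dV/dr · dr/dt = 4πr² · 6
At r = 22: dV/dt = 11616π cm³/s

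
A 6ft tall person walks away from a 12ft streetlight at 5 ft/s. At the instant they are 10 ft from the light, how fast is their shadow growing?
5 ft/s

By similar triangles: 12/(x+s) = 6/s
Solving: s = 6x/6
ds/dt = 6/6 · dx/dt = 1 · 5 = 5 ft/s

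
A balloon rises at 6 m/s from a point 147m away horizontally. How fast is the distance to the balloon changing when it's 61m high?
183√25330/12665 ≈ 2.3 m/s

z² = 147² + y²
z = √(147² + 61²) = √25330
dz/dt = y/z · dy/dt = 61/√25330 · 6 = 183√25330/12665 ≈ 2.3 m/s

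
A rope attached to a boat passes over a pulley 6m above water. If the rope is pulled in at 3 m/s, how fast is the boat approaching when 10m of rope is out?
15/4 = 3.75 m/s

rope² = x² + 6²
x = √(10² - 6²) = 8
dx/dt = (rope/x) · d(rope)/dt = (10/8) · (-3) = -15/4 m/s
The boat approaches at 15/4 = 3.75 m/s.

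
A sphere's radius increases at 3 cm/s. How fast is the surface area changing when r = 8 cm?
192π cm²/s

S = 4πr²
dS/dt = dS/dr · dr/dt = 8πr · 3
At r = 8: dS/dt = 192π cm²/s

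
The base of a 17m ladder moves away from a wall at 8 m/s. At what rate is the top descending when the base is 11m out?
22√42/21 ≈ 6.789 m/s

x² + y² = 17²
2x·dx/dt + 2y·dy/dt = 0
dy/dt = -x/y · dx/dt = -11/(2√42) · 8 = -22√42/21 m/s
The top is descending at 22√42/21 ≈ 6.789 m/s.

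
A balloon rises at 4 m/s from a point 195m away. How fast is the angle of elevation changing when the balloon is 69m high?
0.01823 rad/s

tan(θ) = y/195
sec²(θ) · dθ/dt = (1/195) · dy/dt
dθ/dt = cos²(θ)/195 · 4 = 195/(195² + 69²) · 4
dθ/dt = 0.01823 rad/s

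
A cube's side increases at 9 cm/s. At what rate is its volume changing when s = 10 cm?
2700 cm³/s

V = s³
dV/dt = 3s² · ds/dt = 3·10²·9 = 2700 cm³/s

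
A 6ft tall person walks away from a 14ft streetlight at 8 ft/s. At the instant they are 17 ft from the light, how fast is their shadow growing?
6 ft/s

By similar triangles: 14/(x+s) = 6/s
Solving: s = 6x/8
ds/dt = 6/8 · dx/dt = 3/4 · 8 = 6 ft/s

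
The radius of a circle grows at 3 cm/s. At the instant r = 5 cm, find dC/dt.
6π cm/s

C = 2πr
dC/dt = 2π · dr/dt = 2π · 3 = 6π cm/s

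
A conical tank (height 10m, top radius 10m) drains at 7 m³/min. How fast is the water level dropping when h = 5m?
7/(25π) ≈ 0.08913 m/min

r/h = 10/10, so r = h
V = (1/3)πr²h = (1/3)π(h)²h = (1/3)πh³
dV/dh = πh²
dh/dt = (dV/dt)/(dV/dh) = -7/(π·5²) = -7/(25π) m/min
The level is dropping at 7/(25π) ≈ 0.08913 m/min.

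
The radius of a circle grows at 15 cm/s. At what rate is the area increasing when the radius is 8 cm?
240π cm²/s

A = πr²
dA/dt = 2πr · dr/dt = 2π(8)(15) = 240π cm²/s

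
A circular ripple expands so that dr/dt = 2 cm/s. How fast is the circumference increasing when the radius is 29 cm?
4π cm/s

C = 2πr
dC/dt = 2π · dr/dt = 2π · 2 = 4π cm/s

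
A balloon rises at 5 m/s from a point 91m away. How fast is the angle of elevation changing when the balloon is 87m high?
0.028707 rad/s

tan(θ) = y/91
sec²(θ) · dθ/dt = (1/91) · dy/dt
dθ/dt = cos²(θ)/91 · 5 = 91/(91² + 87²) · 5
dθ/dt = 0.028707 rad/s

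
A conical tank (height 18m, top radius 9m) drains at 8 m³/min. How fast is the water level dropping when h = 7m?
32/(49π) ≈ 0.2079 m/min

r/h = 9/18, so r = (1/2)h
V = (1/3)πr²h = (1/3)π((1/2)h)²h = (1/12)πh³
dV/dh = (1/4)πh²
dh/dt = (dV/dt)/(dV/dh) = -8/((1/4)π·7²) = -32/(49π) m/min
The level is dropping at 32/(49π) ≈ 0.2079 m/min.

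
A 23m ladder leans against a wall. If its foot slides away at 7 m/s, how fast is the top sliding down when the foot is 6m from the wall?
42√493/493 ≈ 1.892 m/s

x² + y² = 23²
2x·dx/dt + 2y·dy/dt = 0
dy/dt = -x/y · dx/dt = -6/√493 · 7 = -42√493/493 m/s
The top is descending at 42√493/493 ≈ 1.892 m/s.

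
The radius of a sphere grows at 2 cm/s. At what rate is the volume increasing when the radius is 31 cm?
7688π cm³/s

V = (4/3)πr³
dV/dt = dV/dr · dr/dt = 4πr² · 2
At r = 31: dV/dt = 7688π cm³/s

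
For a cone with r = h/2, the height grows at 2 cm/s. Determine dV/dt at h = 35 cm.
1225π/2 cm³/s

V = (1/3)π(h/2)²h = πh³/12
dV/dt = πh²/4 · 2
At h = 35: dV/dt = 1225π/2 cm³/s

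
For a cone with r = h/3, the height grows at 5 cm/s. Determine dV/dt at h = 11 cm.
605π/9 cm³/s

V = (1/3)π(h/3)²h = πh³/27
dV/dt = πh²/9 · 5
At h = 11: dV/dt = 605π/9 cm³/s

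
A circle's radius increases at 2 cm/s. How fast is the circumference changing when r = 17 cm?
4π cm/s

C = 2πr
dC/dt = 2π · dr/dt = 2π · 2 = 4π cm/s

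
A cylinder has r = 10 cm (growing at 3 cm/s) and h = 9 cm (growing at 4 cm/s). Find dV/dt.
940π cm³/s

V = πr²h
dV/dt = 2πrh·dr/dt + πr²·dh/dt
= 2π(10)(9)(3) + π(10)²(4)
= 940π cm³/s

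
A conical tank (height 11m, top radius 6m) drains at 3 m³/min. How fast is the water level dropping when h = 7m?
121/(588π) ≈ 0.0655 m/min

r/h = 6/11, so r = (6/11)h
V = (1/3)πr²h = (1/3)π((6/11)h)²h = (12/121)πh³
dV/dh = (36/121)πh²
dh/dt = (dV/dt)/(dV/dh) = -3/((36/121)π·7²) = -121/(588π) m/min
The level is dropping at 121/(588π) ≈ 0.0655 m/min.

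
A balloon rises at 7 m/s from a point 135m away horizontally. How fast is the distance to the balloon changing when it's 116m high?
812√31681/31681 ≈ 4.562 m/s

z² = 135² + y²
z = √(135² + 116²) = √31681
dz/dt = y/z · dy/dt = 116/√31681 · 7 = 812√31681/31681 ≈ 4.562 m/s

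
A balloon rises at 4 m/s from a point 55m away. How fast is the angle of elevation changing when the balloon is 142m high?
0.009487 rad/s

tan(θ) = y/55
sec²(θ) · dθ/dt = (1/55) · dy/dt
dθ/dt = cos²(θ)/55 · 4 = 55/(55² + 142²) · 4
dθ/dt = 0.009487 rad/s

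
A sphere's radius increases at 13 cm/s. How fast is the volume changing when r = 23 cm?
27508π cm³/s

V = (4/3)πr³
dV/dt = dV/dr · dr/dt = 4πr² · 13
At r = 23: dV/dt = 27508π cm³/s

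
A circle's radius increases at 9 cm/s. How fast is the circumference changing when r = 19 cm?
18π cm/s

C = 2πr
dC/dt = 2π · dr/dt = 2π · 9 = 18π cm/s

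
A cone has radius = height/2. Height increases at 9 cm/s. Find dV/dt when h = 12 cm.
324π cm³/s

V = (1/3)π(h/2)²h = πh³/12
dV/dt = πh²/4 · 9
At h = 12: dV/dt = 324π cm³/s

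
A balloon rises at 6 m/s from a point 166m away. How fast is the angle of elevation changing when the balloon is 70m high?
0.030688 rad/s

tan(θ) = y/166
sec²(θ) · dθ/dt = (1/166) · dy/dt
dθ/dt = cos²(θ)/166 · 6 = 166/(166² + 70²) · 6
dθ/dt = 0.030688 rad/s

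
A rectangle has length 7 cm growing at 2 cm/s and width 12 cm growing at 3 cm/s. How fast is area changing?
45 cm²/s

A = lw
dA/dt = w·dl/dt + l·dw/dt = 12·2 + 7·3 = 45 cm²/s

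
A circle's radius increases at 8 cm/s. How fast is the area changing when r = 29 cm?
464π cm²/s

A = πr²
dA/dt = 2πr · dr/dt = 2π(29)(8) = 464π cm²/s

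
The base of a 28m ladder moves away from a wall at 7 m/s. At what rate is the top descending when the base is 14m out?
7√3/3 ≈ 4.041 m/s

x² + y² = 28²
2x·dx/dt + 2y·dy/dt = 0
dy/dt = -x/y · dx/dt = -14/(14√3) · 7 = -7√3/3 m/s
The top is descending at 7√3/3 ≈ 4.041 m/s.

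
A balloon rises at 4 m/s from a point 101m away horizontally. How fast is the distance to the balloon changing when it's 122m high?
488√25085/25085 ≈ 3.081 m/s

z² = 101² + y²
z = √(101² + 122²) = √25085
dz/dt = y/z · dy/dt = 122/√25085 · 4 = 488√25085/25085 ≈ 3.081 m/s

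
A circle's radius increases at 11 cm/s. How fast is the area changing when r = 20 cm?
440π cm²/s

A = πr²
dA/dt = 2πr · dr/dt = 2π(20)(11) = 440π cm²/s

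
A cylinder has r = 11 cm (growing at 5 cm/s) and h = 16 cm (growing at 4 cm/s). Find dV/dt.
2244π cm³/s

V = πr²h
dV/dt = 2πrh·dr/dt + πr²·dh/dt
= 2π(11)(16)(5) + π(11)²(4)
= 2244π cm³/s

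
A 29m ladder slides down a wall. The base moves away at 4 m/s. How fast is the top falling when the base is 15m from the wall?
15√154/77 ≈ 2.417 m/s

x² + y² = 29²
2x·dx/dt + 2y·dy/dt = 0
dy/dt = -x/y · dx/dt = -15/(2√154) · 4 = -15√154/77 m/s
The top is descending at 15√154/77 ≈ 2.417 m/s.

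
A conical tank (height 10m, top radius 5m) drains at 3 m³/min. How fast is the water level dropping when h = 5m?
12/(25π) ≈ 0.1528 m/min

r/h = 5/10, so r = (1/2)h
V = (1/3)πr²h = (1/3)π((1/2)h)²h = (1/12)πh³
dV/dh = (1/4)πh²
dh/dt = (dV/dt)/(dV/dh) = -3/((1/4)π·5²) = -12/(25π) m/min
The level is dropping at 12/(25π) ≈ 0.1528 m/min.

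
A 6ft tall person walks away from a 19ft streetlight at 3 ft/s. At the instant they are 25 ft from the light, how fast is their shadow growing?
18/13 ft/s

By similar triangles: 19/(x+s) = 6/s
Solving: s = 6x/13
ds/dt = 6/13 · dx/dt = 6/13 · 3 = 18/13 ft/s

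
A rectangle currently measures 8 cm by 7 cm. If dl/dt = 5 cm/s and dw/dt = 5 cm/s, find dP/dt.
20 cm/s

P = 2(l + w)
dP/dt = 2(dl/dt + dw/dt) = 2(5 + 5) = 20 cm/s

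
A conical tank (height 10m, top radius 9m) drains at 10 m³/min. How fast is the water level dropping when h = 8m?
125/(648π) ≈ 0.0614 m/min

r/h = 9/10, so r = (9/10)h
V = (1/3)πr²h = (1/3)π((9/10)h)²h = (27/100)πh³
dV/dh = (81/100)πh²
dh/dt = (dV/dt)/(dV/dh) = -10/((81/100)π·8²) = -125/(648π) m/min
The level is dropping at 125/(648π) ≈ 0.0614 m/min.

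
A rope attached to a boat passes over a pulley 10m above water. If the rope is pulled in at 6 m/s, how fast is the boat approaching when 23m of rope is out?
46√429/143 ≈ 6.663 m/s

rope² = x² + 10²
x = √(23² - 10²) = √429
dx/dt = (rope/x) · d(rope)/dt = (23/√429) · (-6) = -46√429/143 m/s
The boat approaches at 46√429/143 ≈ 6.663 m/s.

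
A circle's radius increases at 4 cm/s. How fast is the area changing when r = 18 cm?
144π cm²/s

A = πr²
dA/dt = 2πr · dr/dt = 2π(18)(4) = 144π cm²/s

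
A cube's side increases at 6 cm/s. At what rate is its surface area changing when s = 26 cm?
1872 cm²/s

A = 6s²
dA/dt = 12s · ds/dt = 12·26·6 = 1872 cm²/s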